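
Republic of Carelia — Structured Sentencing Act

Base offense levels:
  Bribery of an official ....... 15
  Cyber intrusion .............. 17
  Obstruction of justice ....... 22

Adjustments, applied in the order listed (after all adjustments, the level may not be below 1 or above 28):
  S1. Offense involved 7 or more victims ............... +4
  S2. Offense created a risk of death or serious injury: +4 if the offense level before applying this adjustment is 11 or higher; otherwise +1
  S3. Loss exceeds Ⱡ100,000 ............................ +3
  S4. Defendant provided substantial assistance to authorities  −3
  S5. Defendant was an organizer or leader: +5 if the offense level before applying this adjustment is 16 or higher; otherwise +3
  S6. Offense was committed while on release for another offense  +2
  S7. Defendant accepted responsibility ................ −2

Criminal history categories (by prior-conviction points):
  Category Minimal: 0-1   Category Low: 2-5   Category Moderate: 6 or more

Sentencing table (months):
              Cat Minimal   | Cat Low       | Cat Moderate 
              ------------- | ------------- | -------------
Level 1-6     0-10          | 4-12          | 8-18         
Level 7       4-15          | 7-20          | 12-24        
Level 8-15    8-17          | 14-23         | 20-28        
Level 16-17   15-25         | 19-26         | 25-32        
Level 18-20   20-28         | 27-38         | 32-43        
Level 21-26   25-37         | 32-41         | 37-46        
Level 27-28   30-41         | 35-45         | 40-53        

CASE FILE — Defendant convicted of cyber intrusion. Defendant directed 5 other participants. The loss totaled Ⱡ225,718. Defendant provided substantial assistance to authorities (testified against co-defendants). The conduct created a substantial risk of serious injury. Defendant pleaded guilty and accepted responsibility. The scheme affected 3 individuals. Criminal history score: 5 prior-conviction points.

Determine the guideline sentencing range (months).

32-41 months

Base offense level for cyber intrusion: 17.
S2 applies (level before this adjustment is 17 ≥ 11, so +4): 17 + 4 = 21.
S3 applies: 21 + 3 = 24.
S4 applies: 24 − 3 = 21.
S5 applies (level before this adjustment is 21 ≥ 16, so +5): 21 + 5 = 26.
S7 applies: 26 − 2 = 24.
Final offense level: 24.
Criminal history: 5 prior points → Category Low (2-5).
Level 24 falls in the 21-26 band.
Grid: Level 21-26 × Category Low = 32-41 months.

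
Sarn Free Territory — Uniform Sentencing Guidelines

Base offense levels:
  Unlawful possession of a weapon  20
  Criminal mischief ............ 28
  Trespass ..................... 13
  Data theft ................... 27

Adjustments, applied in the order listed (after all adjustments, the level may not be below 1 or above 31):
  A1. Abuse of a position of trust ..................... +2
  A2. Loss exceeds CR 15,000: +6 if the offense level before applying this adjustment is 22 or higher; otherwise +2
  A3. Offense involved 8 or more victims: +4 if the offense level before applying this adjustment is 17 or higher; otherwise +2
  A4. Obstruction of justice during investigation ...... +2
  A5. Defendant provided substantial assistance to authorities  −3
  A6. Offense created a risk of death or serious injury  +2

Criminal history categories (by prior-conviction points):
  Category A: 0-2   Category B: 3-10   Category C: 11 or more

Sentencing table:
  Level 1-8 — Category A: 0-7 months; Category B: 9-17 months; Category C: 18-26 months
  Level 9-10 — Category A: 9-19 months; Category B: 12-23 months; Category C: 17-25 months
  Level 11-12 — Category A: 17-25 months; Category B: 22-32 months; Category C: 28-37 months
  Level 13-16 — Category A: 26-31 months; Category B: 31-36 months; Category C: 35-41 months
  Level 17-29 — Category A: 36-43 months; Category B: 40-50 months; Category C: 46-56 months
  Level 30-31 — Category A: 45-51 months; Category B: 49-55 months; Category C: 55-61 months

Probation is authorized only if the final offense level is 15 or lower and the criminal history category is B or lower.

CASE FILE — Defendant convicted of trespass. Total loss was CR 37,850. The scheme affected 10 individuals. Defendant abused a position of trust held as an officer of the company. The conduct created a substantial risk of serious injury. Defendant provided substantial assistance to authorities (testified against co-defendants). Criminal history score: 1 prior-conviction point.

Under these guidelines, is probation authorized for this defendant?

No

Base offense level for trespass: 13.
A1 applies: 13 + 2 = 15.
A2 applies (level before this adjustment is 15 < 22, so +2): 15 + 2 = 17.
A3 applies (level before this adjustment is 17 ≥ 17, so +4): 17 + 4 = 21.
A4 does not apply.
A5 applies: 21 − 3 = 18.
A6 applies: 18 + 2 = 20.
Final offense level: 20.
Criminal history: 1 prior point → Category A (0-2).
Level 20 falls in the 17-29 band.
Grid: Level 17-29 × Category A = 36-43 months.
Probation check: level 20 > 15 and category A ≤ B → not eligible.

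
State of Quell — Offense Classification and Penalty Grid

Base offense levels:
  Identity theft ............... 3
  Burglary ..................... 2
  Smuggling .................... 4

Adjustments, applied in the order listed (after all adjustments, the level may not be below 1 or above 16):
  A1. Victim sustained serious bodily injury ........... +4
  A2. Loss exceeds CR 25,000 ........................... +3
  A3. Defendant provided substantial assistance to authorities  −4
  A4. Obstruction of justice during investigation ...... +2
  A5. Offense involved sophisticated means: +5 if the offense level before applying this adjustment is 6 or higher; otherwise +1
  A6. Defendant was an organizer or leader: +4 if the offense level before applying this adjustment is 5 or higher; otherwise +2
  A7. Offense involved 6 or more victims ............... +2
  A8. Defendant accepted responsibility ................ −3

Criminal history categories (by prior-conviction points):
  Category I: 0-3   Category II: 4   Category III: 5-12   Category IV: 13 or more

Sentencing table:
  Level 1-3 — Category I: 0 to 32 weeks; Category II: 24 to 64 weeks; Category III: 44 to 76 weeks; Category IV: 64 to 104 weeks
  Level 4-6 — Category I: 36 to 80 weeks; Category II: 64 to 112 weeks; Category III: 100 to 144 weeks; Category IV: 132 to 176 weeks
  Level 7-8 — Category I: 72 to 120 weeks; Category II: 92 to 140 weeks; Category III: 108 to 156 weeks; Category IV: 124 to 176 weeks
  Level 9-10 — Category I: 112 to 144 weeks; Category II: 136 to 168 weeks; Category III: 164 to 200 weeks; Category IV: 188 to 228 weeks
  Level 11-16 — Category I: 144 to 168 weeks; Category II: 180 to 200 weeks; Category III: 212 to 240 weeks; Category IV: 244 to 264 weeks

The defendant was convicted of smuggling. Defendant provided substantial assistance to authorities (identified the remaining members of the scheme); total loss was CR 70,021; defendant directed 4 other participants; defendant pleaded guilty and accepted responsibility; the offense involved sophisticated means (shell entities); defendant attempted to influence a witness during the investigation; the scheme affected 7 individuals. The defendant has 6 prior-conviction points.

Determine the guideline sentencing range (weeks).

Base offense level for smuggling: 4.
A1 does not apply.
A2 applies: 4 + 3 = 7.
A3 applies: 7 − 4 = 3.
A4 applies: 3 + 2 = 5.
A5 applies (level before this adjustment is 5 < 6, so +1): 5 + 1 = 6.
A6 applies (level before this adjustment is 6 ≥ 5, so +4): 6 + 4 = 10.
A7 applies: 10 + 2 = 12.
A8 applies: 12 − 3 = 9.
Final offense level: 9.
Criminal history: 6 prior points → Category III (5-12).
Level 9 falls in the 9-10 band.
Grid: Level 9-10 × Category III = 164-200 weeks.

164-200 weeks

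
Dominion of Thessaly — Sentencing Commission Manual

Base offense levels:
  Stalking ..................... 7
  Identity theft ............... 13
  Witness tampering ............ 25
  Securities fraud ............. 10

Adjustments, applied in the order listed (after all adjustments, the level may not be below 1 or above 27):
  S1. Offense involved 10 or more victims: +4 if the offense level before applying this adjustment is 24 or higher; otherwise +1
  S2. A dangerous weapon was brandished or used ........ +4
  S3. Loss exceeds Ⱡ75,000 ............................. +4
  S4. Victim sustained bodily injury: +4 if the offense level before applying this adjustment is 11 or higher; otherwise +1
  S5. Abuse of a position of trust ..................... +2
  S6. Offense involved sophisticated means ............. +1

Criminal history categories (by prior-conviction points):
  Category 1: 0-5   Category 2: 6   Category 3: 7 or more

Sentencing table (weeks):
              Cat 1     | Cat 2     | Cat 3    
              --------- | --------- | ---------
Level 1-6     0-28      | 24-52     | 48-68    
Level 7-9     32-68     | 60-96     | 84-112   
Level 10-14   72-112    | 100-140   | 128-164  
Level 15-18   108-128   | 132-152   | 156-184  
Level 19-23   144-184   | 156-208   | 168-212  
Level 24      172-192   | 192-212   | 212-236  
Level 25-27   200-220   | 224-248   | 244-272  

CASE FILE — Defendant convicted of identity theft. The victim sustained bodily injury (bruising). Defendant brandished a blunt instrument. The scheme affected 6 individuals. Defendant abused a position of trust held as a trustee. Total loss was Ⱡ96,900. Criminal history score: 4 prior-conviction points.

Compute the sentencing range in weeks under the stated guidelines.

200-220 weeks

Base offense level for identity theft: 13.
S1 does not apply.
S2 applies: 13 + 4 = 17.
S3 applies: 17 + 4 = 21.
S4 applies (level before this adjustment is 21 ≥ 11, so +4): 21 + 4 = 25.
S5 applies: 25 + 2 = 27.
S6 does not apply.
Final offense level: 27.
Criminal history: 4 prior points → Category 1 (0-5).
Level 27 falls in the 25-27 band.
Grid: Level 25-27 × Category 1 = 200-220 weeks.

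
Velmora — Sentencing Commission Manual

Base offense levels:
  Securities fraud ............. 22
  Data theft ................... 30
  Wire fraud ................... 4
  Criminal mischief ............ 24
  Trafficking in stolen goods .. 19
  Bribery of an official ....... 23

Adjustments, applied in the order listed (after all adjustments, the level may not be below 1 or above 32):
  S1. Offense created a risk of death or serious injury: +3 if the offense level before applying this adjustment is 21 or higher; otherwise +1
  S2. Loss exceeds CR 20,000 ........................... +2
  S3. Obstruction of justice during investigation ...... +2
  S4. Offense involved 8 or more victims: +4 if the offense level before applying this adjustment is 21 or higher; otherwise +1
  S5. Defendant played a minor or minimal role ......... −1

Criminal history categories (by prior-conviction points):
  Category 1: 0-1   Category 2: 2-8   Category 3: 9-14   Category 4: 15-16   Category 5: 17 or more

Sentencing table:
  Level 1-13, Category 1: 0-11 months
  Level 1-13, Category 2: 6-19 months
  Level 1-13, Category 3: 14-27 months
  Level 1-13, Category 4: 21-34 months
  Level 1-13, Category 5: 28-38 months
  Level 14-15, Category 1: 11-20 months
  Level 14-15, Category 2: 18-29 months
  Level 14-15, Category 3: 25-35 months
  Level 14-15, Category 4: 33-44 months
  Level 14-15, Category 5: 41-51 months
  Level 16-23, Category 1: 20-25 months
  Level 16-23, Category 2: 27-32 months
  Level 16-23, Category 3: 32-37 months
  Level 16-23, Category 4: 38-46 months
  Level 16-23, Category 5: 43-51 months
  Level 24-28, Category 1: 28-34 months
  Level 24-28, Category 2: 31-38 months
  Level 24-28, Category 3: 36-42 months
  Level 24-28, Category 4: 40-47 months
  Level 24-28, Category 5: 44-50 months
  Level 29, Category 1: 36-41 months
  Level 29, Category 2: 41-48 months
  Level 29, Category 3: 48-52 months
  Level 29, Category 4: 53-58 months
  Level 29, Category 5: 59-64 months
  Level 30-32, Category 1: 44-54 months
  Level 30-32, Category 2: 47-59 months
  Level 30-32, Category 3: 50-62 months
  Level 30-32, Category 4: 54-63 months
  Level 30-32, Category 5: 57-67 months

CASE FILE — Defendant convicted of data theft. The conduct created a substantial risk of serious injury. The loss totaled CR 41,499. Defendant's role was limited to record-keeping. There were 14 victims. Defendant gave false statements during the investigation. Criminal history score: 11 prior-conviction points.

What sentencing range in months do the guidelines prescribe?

Base offense level for data theft: 30.
S1 applies (level before this adjustment is 30 ≥ 21, so +3): 30 + 3 = 33.
S2 applies: 33 + 2 = 35.
S3 applies: 35 + 2 = 37.
S4 applies (level before this adjustment is 37 ≥ 21, so +4): 37 + 4 = 41.
S5 applies: 41 − 1 = 40.
Level 40 exceeds the maximum of 32; capped at 32.
Final offense level: 32.
Criminal history: 11 prior points → Category 3 (9-14).
Level 32 falls in the 30-32 band.
Grid: Level 30-32 × Category 3 = 50-62 months.

50-62 months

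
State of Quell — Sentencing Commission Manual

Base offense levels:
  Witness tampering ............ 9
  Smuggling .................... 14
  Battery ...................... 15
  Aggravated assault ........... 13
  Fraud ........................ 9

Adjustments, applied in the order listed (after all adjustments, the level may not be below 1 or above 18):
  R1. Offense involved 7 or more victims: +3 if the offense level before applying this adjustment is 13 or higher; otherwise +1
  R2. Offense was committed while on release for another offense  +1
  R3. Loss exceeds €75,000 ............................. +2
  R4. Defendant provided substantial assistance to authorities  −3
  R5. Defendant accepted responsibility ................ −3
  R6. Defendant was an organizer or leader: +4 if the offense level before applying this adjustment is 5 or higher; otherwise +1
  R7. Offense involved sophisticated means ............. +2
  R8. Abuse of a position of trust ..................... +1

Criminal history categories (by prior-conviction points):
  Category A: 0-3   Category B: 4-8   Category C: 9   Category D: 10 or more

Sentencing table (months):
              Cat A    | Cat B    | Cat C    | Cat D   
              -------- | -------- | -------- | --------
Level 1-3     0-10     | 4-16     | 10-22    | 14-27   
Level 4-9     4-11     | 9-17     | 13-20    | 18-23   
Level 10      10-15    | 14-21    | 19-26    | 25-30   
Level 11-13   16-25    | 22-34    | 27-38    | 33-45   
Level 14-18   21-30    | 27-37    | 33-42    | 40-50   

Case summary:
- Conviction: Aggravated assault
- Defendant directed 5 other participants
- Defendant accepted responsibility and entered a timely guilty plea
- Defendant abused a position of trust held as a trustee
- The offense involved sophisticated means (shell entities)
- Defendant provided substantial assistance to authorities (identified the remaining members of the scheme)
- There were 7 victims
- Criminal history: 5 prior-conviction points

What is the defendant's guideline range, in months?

27-37 months

Base offense level for aggravated assault: 13.
R1 applies (level before this adjustment is 13 ≥ 13, so +3): 13 + 3 = 16.
R4 applies: 16 − 3 = 13.
R5 applies: 13 − 3 = 10.
R6 applies (level before this adjustment is 10 ≥ 5, so +4): 10 + 4 = 14.
R7 applies: 14 + 2 = 16.
R8 applies: 16 + 1 = 17.
Final offense level: 17.
Criminal history: 5 prior points → Category B (4-8).
Level 17 falls in the 14-18 band.
Grid: Level 14-18 × Category B = 27-37 months.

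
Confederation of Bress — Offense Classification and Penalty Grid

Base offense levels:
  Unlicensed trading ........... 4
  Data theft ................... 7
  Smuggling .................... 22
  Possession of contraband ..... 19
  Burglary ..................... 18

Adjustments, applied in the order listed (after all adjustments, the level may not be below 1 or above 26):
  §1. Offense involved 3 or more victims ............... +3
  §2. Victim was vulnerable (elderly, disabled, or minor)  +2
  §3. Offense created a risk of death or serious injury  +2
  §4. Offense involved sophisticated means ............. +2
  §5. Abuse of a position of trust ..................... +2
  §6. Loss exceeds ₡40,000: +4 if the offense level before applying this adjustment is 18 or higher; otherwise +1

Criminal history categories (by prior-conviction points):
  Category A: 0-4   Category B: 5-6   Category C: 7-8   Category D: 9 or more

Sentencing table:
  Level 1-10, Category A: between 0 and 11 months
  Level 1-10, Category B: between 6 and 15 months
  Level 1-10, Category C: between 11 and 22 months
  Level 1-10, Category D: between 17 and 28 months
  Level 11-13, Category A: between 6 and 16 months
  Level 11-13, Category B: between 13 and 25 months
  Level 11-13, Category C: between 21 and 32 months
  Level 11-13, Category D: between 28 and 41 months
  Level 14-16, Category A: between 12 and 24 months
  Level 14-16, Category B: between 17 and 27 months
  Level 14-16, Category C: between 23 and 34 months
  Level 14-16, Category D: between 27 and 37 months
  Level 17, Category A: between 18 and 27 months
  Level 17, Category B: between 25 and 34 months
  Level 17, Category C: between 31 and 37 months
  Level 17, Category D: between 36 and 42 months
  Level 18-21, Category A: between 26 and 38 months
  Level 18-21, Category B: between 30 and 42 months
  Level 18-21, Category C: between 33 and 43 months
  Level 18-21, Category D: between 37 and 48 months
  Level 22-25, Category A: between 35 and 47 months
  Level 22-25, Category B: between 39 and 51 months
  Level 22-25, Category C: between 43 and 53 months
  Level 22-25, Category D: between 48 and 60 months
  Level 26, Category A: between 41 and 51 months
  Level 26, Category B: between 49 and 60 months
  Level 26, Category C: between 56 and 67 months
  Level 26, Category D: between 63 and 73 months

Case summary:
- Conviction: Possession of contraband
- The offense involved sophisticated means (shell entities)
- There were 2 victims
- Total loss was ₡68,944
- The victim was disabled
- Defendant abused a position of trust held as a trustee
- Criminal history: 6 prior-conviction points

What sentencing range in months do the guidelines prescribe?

49-60 months

Base offense level for possession of contraband: 19.
§2 applies: 19 + 2 = 21.
§3 does not apply.
§4 applies: 21 + 2 = 23.
§5 applies: 23 + 2 = 25.
§6 applies (level before this adjustment is 25 ≥ 18, so +4): 25 + 4 = 29.
Level 29 exceeds the maximum of 26; capped at 26.
Final offense level: 26.
Criminal history: 6 prior points → Category B (5-6).
Level 26 falls in the 26 band.
Grid: Level 26 × Category B = 49-60 months.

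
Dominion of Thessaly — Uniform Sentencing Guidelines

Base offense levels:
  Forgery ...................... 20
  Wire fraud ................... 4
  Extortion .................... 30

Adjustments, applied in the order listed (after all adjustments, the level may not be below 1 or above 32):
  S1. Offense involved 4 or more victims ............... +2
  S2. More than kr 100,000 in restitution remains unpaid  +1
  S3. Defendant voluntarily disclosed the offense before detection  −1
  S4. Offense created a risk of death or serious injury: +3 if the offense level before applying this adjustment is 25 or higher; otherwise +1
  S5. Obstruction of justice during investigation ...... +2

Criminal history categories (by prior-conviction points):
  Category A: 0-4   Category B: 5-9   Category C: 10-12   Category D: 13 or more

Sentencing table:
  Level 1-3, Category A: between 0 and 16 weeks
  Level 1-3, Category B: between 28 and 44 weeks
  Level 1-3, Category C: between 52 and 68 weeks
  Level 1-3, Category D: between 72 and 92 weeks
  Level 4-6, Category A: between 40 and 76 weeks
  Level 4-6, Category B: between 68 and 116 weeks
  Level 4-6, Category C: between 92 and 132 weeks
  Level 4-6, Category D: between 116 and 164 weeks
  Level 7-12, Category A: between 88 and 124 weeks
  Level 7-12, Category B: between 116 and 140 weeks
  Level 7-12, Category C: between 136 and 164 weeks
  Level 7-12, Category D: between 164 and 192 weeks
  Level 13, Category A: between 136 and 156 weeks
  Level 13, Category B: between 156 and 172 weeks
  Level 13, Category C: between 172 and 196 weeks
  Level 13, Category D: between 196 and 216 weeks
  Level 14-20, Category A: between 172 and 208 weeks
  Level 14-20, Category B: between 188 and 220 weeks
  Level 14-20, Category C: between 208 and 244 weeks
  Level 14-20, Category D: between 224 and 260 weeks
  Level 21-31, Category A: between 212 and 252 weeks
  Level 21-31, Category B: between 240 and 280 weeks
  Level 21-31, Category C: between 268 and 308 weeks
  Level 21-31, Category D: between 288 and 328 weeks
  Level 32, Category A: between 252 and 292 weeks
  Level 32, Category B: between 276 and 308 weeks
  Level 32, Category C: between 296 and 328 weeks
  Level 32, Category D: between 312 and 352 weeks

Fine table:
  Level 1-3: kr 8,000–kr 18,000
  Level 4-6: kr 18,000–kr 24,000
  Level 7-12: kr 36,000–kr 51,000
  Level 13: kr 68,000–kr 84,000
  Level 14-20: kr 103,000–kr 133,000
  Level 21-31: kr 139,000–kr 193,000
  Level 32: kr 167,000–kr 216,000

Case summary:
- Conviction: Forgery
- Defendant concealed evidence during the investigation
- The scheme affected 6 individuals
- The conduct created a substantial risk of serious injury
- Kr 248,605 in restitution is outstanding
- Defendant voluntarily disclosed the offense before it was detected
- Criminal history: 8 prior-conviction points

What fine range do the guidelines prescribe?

kr 139,000–kr 193,000

Base offense level for forgery: 20.
S1 applies: 20 + 2 = 22.
S2 applies: 22 + 1 = 23.
S3 applies: 23 − 1 = 22.
S4 applies (level before this adjustment is 22 < 25, so +1): 22 + 1 = 23.
S5 applies: 23 + 2 = 25.
Final offense level: 25.
Level 25 falls in the 21-31 band.
Fine table: Level 21-31 → kr 139,000–kr 193,000.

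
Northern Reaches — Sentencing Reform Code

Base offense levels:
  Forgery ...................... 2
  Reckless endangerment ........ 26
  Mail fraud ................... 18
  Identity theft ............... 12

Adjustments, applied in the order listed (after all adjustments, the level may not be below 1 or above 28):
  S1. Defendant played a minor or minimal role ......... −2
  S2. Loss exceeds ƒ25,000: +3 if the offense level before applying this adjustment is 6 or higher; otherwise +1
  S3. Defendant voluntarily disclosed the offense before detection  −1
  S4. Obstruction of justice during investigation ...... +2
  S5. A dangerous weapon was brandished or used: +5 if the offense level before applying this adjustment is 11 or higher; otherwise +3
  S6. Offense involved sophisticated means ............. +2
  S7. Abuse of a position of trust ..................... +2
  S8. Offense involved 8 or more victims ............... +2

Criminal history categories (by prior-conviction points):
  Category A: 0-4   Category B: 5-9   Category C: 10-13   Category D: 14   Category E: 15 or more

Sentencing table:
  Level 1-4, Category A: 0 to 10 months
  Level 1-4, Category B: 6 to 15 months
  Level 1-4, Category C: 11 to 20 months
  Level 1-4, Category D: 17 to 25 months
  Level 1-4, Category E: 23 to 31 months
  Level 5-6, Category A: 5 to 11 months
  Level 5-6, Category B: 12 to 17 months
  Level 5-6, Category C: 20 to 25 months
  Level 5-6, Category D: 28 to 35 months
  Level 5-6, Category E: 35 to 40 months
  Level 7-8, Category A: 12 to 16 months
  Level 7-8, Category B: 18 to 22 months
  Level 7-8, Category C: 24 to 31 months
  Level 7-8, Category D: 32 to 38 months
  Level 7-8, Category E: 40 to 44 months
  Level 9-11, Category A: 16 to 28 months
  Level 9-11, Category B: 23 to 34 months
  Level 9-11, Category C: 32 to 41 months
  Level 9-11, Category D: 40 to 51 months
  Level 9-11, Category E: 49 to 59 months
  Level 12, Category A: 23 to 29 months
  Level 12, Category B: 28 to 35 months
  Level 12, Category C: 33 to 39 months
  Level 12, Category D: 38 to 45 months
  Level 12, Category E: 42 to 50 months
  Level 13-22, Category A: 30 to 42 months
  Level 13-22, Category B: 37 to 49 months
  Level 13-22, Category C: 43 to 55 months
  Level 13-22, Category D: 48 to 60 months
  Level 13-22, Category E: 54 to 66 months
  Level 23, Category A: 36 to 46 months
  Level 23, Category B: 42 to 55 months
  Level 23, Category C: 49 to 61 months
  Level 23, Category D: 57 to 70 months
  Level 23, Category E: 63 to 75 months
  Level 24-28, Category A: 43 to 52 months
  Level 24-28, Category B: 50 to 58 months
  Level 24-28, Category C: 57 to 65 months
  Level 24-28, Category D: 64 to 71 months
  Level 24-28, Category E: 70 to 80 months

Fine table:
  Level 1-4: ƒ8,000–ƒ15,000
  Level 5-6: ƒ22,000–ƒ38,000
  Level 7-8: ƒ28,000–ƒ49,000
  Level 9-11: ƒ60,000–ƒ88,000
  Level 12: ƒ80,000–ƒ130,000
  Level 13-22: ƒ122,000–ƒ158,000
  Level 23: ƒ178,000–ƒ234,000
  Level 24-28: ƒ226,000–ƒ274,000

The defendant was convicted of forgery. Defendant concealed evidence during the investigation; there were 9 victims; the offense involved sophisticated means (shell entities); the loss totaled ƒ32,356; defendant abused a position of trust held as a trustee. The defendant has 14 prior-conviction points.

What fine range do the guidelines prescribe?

ƒ60,000–ƒ88,000

Base offense level for forgery: 2.
S2 applies (level before this adjustment is 2 < 6, so +1): 2 + 1 = 3.
S3 does not apply.
S4 applies: 3 + 2 = 5.
S6 applies: 5 + 2 = 7.
S7 applies: 7 + 2 = 9.
S8 applies: 9 + 2 = 11.
Final offense level: 11.
Level 11 falls in the 9-11 band.
Fine table: Level 9-11 → ƒ60,000–ƒ88,000.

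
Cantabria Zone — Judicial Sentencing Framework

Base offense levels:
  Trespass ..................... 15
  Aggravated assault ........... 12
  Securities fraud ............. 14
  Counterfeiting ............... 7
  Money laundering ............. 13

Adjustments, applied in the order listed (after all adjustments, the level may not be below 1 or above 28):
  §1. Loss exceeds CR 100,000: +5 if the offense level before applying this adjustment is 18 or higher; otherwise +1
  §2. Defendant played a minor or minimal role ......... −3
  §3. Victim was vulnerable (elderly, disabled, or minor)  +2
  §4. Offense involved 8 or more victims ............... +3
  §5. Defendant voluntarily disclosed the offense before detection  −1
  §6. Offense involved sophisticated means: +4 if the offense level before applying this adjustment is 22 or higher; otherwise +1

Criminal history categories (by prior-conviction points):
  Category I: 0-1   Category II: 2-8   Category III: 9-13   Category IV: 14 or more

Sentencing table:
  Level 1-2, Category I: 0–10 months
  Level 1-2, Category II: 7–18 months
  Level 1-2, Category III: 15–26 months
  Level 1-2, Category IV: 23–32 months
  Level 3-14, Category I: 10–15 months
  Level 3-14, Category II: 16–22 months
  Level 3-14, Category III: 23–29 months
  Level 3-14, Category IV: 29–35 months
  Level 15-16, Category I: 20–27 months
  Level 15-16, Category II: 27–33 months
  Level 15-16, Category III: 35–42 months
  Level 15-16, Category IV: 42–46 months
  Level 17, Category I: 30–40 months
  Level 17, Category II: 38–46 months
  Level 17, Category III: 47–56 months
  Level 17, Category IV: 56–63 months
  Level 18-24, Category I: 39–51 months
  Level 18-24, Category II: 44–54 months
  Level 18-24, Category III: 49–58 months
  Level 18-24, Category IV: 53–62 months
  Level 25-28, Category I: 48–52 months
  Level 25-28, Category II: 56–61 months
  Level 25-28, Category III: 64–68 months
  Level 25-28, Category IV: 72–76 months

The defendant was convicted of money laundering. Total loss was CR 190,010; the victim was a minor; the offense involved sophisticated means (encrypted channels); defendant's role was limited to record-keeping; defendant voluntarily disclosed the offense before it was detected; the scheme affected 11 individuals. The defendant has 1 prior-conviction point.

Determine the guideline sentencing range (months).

20-27 months

Base offense level for money laundering: 13.
§1 applies (level before this adjustment is 13 < 18, so +1): 13 + 1 = 14.
§2 applies: 14 − 3 = 11.
§3 applies: 11 + 2 = 13.
§4 applies: 13 + 3 = 16.
§5 applies: 16 − 1 = 15.
§6 applies (level before this adjustment is 15 < 22, so +1): 15 + 1 = 16.
Final offense level: 16.
Criminal history: 1 prior point → Category I (0-1).
Level 16 falls in the 15-16 band.
Grid: Level 15-16 × Category I = 20-27 months.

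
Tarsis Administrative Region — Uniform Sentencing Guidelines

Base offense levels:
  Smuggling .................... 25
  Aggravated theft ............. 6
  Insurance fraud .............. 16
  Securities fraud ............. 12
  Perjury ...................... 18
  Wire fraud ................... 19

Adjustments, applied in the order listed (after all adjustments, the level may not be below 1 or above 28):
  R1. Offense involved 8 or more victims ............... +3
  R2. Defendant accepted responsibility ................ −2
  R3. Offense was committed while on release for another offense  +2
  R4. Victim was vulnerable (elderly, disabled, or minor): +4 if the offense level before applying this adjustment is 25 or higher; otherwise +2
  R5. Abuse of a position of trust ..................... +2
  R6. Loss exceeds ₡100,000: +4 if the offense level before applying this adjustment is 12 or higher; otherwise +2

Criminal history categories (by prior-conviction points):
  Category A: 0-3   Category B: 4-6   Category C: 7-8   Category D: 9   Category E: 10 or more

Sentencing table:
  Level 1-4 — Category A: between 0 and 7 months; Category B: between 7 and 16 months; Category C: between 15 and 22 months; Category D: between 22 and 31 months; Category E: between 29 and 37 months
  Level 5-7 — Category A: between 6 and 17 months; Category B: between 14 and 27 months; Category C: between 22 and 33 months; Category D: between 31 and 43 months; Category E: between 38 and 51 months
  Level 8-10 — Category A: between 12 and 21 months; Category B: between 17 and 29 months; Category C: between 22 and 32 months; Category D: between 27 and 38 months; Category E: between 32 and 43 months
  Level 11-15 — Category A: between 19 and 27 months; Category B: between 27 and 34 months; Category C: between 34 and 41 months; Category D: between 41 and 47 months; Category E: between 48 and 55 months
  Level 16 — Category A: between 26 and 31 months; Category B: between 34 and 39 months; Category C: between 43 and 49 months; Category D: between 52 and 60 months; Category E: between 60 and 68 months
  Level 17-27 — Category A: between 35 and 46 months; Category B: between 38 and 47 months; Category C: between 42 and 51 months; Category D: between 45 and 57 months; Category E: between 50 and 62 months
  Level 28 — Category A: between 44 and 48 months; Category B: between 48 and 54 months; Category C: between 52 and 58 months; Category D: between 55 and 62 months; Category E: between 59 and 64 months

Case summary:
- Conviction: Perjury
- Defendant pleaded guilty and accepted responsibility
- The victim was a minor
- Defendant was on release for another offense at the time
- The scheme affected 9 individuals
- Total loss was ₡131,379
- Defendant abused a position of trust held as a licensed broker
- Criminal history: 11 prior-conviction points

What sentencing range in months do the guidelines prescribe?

Base offense level for perjury: 18.
R1 applies: 18 + 3 = 21.
R2 applies: 21 − 2 = 19.
R3 applies: 19 + 2 = 21.
R4 applies (level before this adjustment is 21 < 25, so +2): 21 + 2 = 23.
R5 applies: 23 + 2 = 25.
R6 applies (level before this adjustment is 25 ≥ 12, so +4): 25 + 4 = 29.
Level 29 exceeds the maximum of 28; capped at 28.
Final offense level: 28.
Criminal history: 11 prior points → Category E (10+).
Level 28 falls in the 28 band.
Grid: Level 28 × Category E = 59-64 months.

59-64 months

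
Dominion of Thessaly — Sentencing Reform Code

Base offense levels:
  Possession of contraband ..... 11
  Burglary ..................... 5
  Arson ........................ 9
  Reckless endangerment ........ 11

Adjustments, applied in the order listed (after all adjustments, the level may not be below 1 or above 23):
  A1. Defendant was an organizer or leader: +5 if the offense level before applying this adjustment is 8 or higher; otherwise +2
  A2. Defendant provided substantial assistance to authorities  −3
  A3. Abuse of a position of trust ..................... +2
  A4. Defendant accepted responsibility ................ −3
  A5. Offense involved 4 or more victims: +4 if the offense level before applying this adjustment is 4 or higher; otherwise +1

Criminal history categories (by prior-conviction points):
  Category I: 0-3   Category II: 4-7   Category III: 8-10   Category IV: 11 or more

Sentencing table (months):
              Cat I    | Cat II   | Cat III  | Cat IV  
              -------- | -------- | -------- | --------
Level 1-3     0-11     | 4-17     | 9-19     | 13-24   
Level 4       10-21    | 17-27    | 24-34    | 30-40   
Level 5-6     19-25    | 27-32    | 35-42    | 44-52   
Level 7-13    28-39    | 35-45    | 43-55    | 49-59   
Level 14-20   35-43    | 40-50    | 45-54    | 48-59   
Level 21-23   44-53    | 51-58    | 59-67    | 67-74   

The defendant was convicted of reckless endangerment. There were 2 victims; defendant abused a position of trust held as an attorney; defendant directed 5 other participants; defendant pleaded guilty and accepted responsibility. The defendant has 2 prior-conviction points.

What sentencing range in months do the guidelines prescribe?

35-43 months

Base offense level for reckless endangerment: 11.
A1 applies (level before this adjustment is 11 ≥ 8, so +5): 11 + 5 = 16.
A2 does not apply.
A3 applies: 16 + 2 = 18.
A4 applies: 18 − 3 = 15.
Final offense level: 15.
Criminal history: 2 prior points → Category I (0-3).
Level 15 falls in the 14-20 band.
Grid: Level 14-20 × Category I = 35-43 months.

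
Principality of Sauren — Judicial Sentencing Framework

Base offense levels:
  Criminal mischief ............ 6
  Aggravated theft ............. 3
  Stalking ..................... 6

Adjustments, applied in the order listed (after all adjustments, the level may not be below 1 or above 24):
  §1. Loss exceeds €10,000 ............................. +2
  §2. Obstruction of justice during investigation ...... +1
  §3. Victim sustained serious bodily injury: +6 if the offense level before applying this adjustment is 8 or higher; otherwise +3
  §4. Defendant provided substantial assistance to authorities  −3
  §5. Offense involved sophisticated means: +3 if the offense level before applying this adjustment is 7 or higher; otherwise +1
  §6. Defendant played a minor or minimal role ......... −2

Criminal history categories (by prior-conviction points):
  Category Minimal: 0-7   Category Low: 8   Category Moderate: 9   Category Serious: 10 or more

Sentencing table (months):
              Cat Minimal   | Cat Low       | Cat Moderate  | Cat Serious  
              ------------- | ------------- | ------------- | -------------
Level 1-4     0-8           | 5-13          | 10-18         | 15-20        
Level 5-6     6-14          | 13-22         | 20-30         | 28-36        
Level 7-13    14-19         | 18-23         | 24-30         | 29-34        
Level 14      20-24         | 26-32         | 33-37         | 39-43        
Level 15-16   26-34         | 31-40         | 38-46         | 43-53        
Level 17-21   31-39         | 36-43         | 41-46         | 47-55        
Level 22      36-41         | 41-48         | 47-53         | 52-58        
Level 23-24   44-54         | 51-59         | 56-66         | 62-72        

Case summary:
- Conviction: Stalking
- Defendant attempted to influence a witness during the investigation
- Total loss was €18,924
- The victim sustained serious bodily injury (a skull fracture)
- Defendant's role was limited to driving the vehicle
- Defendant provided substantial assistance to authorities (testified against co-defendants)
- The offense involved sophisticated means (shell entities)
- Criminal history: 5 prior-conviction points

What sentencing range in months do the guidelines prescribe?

14-19 months

Base offense level for stalking: 6.
§1 applies: 6 + 2 = 8.
§2 applies: 8 + 1 = 9.
§3 applies (level before this adjustment is 9 ≥ 8, so +6): 9 + 6 = 15.
§4 applies: 15 − 3 = 12.
§5 applies (level before this adjustment is 12 ≥ 7, so +3): 12 + 3 = 15.
§6 applies: 15 − 2 = 13.
Final offense level: 13.
Criminal history: 5 prior points → Category Minimal (0-7).
Level 13 falls in the 7-13 band.
Grid: Level 7-13 × Category Minimal = 14-19 months.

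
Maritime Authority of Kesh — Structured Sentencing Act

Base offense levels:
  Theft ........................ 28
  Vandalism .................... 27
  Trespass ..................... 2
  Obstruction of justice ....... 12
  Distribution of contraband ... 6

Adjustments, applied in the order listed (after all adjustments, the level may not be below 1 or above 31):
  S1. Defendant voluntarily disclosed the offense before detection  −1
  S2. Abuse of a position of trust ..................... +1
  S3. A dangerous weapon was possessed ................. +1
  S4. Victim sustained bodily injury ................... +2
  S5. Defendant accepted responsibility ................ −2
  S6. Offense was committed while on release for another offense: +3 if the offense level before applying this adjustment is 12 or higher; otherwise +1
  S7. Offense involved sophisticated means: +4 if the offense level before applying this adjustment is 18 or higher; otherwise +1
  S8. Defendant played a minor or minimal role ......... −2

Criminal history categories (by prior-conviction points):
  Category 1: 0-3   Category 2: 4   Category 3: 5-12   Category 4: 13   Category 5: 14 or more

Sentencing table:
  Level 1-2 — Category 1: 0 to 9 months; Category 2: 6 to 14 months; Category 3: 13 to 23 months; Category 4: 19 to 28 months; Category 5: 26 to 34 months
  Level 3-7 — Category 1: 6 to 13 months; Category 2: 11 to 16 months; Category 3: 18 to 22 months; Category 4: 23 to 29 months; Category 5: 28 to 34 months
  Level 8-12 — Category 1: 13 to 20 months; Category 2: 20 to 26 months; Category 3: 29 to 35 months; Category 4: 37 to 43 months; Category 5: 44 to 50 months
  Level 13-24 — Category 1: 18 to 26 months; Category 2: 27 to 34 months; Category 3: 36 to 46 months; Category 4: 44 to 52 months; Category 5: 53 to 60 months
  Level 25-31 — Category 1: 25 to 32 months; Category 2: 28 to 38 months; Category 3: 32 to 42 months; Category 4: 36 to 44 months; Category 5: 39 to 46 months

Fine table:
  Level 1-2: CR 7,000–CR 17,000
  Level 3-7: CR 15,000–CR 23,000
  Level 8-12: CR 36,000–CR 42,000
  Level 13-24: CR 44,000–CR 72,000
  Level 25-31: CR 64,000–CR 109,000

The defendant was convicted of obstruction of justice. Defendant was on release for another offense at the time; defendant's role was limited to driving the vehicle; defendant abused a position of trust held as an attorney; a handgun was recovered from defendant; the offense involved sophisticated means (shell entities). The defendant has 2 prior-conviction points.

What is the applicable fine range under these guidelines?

Base offense level for obstruction of justice: 12.
S1 does not apply.
S2 applies: 12 + 1 = 13.
S3 applies: 13 + 1 = 14.
S6 applies (level before this adjustment is 14 ≥ 12, so +3): 14 + 3 = 17.
S7 applies (level before this adjustment is 17 < 18, so +1): 17 + 1 = 18.
S8 applies: 18 − 2 = 16.
Final offense level: 16.
Level 16 falls in the 13-24 band.
Fine table: Level 13-24 → CR 44,000–CR 72,000.

CR 44,000–CR 72,000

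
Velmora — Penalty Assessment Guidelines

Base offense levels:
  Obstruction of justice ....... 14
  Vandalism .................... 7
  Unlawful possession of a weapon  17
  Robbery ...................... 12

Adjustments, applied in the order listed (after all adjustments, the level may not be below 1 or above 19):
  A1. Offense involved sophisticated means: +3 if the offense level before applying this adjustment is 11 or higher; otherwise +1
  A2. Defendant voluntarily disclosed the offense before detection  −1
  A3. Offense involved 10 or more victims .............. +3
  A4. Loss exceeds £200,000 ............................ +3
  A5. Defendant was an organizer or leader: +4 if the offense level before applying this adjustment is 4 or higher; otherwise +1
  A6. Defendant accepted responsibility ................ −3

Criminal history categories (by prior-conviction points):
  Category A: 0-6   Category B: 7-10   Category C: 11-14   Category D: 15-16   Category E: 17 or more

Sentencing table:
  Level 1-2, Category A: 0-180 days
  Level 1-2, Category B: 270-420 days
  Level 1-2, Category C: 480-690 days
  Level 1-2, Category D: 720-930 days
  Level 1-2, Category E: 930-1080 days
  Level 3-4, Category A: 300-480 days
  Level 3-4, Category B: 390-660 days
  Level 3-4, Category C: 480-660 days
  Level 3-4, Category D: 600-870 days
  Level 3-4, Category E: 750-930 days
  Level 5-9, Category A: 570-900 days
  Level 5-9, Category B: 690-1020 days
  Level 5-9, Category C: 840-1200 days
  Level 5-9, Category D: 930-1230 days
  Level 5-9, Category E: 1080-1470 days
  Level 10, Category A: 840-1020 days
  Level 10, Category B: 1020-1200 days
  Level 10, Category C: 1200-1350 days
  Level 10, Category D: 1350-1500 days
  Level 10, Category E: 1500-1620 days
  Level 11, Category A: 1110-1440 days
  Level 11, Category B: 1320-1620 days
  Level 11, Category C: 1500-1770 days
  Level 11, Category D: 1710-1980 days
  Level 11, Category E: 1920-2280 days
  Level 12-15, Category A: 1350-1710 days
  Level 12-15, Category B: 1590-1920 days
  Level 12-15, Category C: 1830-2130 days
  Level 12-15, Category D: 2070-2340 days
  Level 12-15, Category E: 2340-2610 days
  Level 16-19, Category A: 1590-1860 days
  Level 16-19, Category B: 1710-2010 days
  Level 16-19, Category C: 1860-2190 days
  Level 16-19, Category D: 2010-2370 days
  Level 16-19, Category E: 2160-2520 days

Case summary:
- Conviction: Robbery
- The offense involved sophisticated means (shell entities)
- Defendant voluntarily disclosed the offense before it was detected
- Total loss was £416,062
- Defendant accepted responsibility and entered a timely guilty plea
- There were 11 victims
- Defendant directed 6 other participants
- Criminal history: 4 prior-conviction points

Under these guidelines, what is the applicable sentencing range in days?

Base offense level for robbery: 12.
A1 applies (level before this adjustment is 12 ≥ 11, so +3): 12 + 3 = 15.
A2 applies: 15 − 1 = 14.
A3 applies: 14 + 3 = 17.
A4 applies: 17 + 3 = 20.
A5 applies (level before this adjustment is 20 ≥ 4, so +4): 20 + 4 = 24.
A6 applies: 24 − 3 = 21.
Level 21 exceeds the maximum of 19; capped at 19.
Final offense level: 19.
Criminal history: 4 prior points → Category A (0-6).
Level 19 falls in the 16-19 band.
Grid: Level 16-19 × Category A = 1590-1860 days.

1590-1860 days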